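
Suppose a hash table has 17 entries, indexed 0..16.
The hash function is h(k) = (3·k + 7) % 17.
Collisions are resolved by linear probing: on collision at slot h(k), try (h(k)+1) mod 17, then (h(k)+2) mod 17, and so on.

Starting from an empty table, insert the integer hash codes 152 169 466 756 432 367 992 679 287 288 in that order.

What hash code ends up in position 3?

367

Insert 152: h=4, slot 4 empty => index 4.
Insert 169: h=4, slot 4 occupied => index 5.
Insert 466: h=11, slot 11 empty => index 11.
Insert 756: h=14, slot 14 empty => index 14.
Insert 432: h=11, slot 11 occupied => index 12.
Insert 367: h=3, slot 3 empty => index 3.
Insert 992: h=8, slot 8 empty => index 8.
Insert 679: h=4, slots 4,5 occupied => index 6.
Insert 287: h=1, slot 1 empty => index 1.
Insert 288: h=4, slots 4,5,6 occupied => index 7.
Table: [_, 287, _, 367, 152, 169, 679, 288, 992, _, _, 466, 432, _, 756, _, _]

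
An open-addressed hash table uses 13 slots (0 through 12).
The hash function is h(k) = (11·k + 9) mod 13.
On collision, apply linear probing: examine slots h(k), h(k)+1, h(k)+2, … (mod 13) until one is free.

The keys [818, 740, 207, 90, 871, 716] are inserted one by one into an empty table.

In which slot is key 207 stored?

818 hashes to 11; slot 11 is free => place at 11.
740 hashes to 11; 11 taken => place at 12.
207 hashes to 11; 11,12 taken => place at 0.
90 hashes to 11; 11,12,0 taken => place at 1.
871 hashes to 9; slot 9 is free => place at 9.
716 hashes to 7; slot 7 is free => place at 7.
Table: [207, 90, ., ., ., ., ., 716, ., 871, ., 818, 740]

0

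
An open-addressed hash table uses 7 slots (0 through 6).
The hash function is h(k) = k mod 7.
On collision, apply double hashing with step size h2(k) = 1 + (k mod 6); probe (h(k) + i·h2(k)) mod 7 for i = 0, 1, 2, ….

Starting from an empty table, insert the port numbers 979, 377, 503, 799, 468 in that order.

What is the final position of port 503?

4

979: h=6 -> slot 6
377: h=6, h2=6, probe 6,5 -> slot 5
503: h=6, h2=6, probe 6,5,4 -> slot 4
799: h=1 -> slot 1
468: h=6, h2=1, probe 6,0 -> slot 0
Table: [468, 799, ., ., 503, 377, 979]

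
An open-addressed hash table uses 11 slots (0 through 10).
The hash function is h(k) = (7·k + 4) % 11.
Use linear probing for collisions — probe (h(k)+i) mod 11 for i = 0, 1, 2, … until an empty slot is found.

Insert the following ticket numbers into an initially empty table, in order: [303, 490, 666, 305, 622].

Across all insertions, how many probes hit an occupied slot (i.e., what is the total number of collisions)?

7

303: h=2 → slot 2
490: h=2, probe 2,3 → slot 3
666: h=2, probe 2,3,4 → slot 4
305: h=5 → slot 5
622: h=2, probe 2,3,4,5,6 → slot 6
Table: [_, _, 303, 490, 666, 305, 622, _, _, _, _]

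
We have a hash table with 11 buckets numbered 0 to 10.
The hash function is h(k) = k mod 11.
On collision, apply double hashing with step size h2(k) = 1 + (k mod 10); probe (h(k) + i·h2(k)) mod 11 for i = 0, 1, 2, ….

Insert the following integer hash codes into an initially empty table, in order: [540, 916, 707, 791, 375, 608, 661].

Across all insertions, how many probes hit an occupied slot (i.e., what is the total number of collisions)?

7

540 hashes to 1; slot 1 is free => place at 1.
916 hashes to 3; slot 3 is free => place at 3.
707 hashes to 3, h2=8; 3 taken => place at 0.
791 hashes to 10; slot 10 is free => place at 10.
375 hashes to 1, h2=6; 1 taken => place at 7.
608 hashes to 3, h2=9; 3,1,10 taken => place at 8.
661 hashes to 1, h2=2; 1,3 taken => place at 5.
Table: [707, 540, ∅, 916, ∅, 661, ∅, 375, 608, ∅, 791]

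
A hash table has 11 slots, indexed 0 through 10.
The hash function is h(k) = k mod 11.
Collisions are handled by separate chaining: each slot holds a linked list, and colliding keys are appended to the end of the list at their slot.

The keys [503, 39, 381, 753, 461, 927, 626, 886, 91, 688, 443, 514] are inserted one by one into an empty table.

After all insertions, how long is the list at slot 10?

Insert 503: h=8, bucket 8 empty -> new chain.
Insert 39: h=6, bucket 6 empty -> new chain.
Insert 381: h=7, bucket 7 empty -> new chain.
Insert 753: h=5, bucket 5 empty -> new chain.
Insert 461: h=10, bucket 10 empty -> new chain.
Insert 927: h=3, bucket 3 empty -> new chain.
Insert 626: h=10, bucket 10 nonempty -> append to chain.
Insert 886: h=6, bucket 6 nonempty -> append to chain.
Insert 91: h=3, bucket 3 nonempty -> append to chain.
Insert 688: h=6, bucket 6 nonempty -> append to chain.
Insert 443: h=3, bucket 3 nonempty -> append to chain.
Insert 514: h=8, bucket 8 nonempty -> append to chain.
Final buckets:
0: —
1: —
2: —
3: 927 -> 91 -> 443
4: —
5: 753
6: 39 -> 886 -> 688
7: 381
8: 503 -> 514
9: —
10: 461 -> 626

2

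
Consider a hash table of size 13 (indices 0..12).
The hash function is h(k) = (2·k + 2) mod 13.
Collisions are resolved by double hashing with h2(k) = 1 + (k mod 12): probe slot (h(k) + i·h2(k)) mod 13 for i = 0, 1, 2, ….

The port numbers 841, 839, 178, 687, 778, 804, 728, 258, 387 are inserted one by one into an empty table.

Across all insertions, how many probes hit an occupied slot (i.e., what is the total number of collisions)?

Insert 841: h=7, slot 7 empty → index 7.
Insert 839: h=3, slot 3 empty → index 3.
Insert 178: h=7, h2=11, slot 7 occupied → index 5.
Insert 687: h=11, slot 11 empty → index 11.
Insert 778: h=11, h2=11, slot 11 occupied → index 9.
Insert 804: h=11, h2=1, slot 11 occupied → index 12.
Insert 728: h=2, slot 2 empty → index 2.
Insert 258: h=11, h2=7, slots 11,5,12 occupied → index 6.
Insert 387: h=9, h2=4, slot 9 occupied → index 0.
Table: [387, ., 728, 839, ., 178, 258, 841, ., 778, ., 687, 804]

7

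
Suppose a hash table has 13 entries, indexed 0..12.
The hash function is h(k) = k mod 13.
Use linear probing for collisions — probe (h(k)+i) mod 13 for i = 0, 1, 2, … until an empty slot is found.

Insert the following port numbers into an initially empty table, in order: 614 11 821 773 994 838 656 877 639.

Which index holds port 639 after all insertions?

614 hashes to 3; slot 3 is free => place at 3.
11 hashes to 11; slot 11 is free => place at 11.
821 hashes to 2; slot 2 is free => place at 2.
773 hashes to 6; slot 6 is free => place at 6.
994 hashes to 6; 6 taken => place at 7.
838 hashes to 6; 6,7 taken => place at 8.
656 hashes to 6; 6,7,8 taken => place at 9.
877 hashes to 6; 6,7,8,9 taken => place at 10.
639 hashes to 2; 2,3 taken => place at 4.
Table: [., ., 821, 614, 639, ., 773, 994, 838, 656, 877, 11, .]

4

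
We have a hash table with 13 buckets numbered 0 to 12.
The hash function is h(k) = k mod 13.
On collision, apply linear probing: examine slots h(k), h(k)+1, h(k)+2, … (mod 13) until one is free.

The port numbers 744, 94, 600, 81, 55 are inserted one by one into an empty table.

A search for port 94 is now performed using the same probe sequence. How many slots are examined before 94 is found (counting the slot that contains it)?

2

Insert 744: h=3, slot 3 empty -> index 3.
Insert 94: h=3, slot 3 occupied -> index 4.
Insert 600: h=2, slot 2 empty -> index 2.
Insert 81: h=3, slots 3,4 occupied -> index 5.
Insert 55: h=3, slots 3,4,5 occupied -> index 6.
Table: [∅, ∅, 600, 744, 94, 81, 55, ∅, ∅, ∅, ∅, ∅, ∅]
Lookup 94: h=3, probe 3,4 → found at 4.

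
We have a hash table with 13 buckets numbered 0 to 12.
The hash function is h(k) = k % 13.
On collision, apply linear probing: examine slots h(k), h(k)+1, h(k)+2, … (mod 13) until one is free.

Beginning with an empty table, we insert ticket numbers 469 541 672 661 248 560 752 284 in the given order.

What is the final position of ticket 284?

469: h=1 → slot 1
541: h=8 → slot 8
672: h=9 → slot 9
661: h=11 → slot 11
248: h=1, probe 1,2 → slot 2
560: h=1, probe 1,2,3 → slot 3
752: h=11, probe 11,12 → slot 12
284: h=11, probe 11,12,0 → slot 0
Table: [284, 469, 248, 560, ∅, ∅, ∅, ∅, 541, 672, ∅, 661, 752]

0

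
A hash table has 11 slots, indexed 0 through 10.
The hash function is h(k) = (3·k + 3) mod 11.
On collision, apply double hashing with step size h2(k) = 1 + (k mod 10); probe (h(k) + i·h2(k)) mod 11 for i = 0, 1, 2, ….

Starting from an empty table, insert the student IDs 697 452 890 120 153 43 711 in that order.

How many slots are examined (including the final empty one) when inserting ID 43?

5

697: h=4 -> slot 4
452: h=6 -> slot 6
890: h=0 -> slot 0
120: h=0, h2=1, probe 0,1 -> slot 1
153: h=0, h2=4, probe 0,4,8 -> slot 8
43: h=0, h2=4, probe 0,4,8,1,5 -> slot 5
711: h=2 -> slot 2
Table: [890, 120, 711, ., 697, 43, 452, ., 153, ., .]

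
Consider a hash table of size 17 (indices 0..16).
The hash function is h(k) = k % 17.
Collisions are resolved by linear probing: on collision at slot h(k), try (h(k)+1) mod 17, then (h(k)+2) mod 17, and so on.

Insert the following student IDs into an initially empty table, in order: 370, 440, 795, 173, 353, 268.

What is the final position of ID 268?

370 hashes to 13; slot 13 is free → place at 13.
440 hashes to 15; slot 15 is free → place at 15.
795 hashes to 13; 13 taken → place at 14.
173 hashes to 3; slot 3 is free → place at 3.
353 hashes to 13; 13,14,15 taken → place at 16.
268 hashes to 13; 13,14,15,16 taken → place at 0.
Table: [268, -, -, 173, -, -, -, -, -, -, -, -, -, 370, 795, 440, 353]

0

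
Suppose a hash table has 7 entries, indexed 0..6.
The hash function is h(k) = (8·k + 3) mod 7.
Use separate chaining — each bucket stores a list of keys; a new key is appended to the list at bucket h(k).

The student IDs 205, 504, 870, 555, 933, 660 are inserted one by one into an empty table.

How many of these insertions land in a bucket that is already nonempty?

4

205 → bucket 5
504 → bucket 3
870 → bucket 5 (collision)
555 → bucket 5 (collision)
933 → bucket 5 (collision)
660 → bucket 5 (collision)
Final buckets:
0: _
1: _
2: _
3: 504
4: _
5: 205 -> 870 -> 555 -> 933 -> 660
6: _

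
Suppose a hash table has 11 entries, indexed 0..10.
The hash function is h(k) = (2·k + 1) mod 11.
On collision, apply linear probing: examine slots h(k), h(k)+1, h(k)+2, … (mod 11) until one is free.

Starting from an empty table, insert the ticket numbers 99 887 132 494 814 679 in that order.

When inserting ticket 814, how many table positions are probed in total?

99: h=1 -> slot 1
887: h=4 -> slot 4
132: h=1, probe 1,2 -> slot 2
494: h=10 -> slot 10
814: h=1, probe 1,2,3 -> slot 3
679: h=6 -> slot 6
Table: [—, 99, 132, 814, 887, —, 679, —, —, —, 494]

3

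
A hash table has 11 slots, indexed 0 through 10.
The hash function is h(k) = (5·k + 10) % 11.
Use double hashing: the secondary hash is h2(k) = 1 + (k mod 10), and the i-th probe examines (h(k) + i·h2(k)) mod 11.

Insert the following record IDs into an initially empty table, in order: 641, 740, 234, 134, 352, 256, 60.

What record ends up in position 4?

641 hashes to 3; slot 3 is free → place at 3.
740 hashes to 3, h2=1; 3 taken → place at 4.
234 hashes to 3, h2=5; 3 taken → place at 8.
134 hashes to 9; slot 9 is free → place at 9.
352 hashes to 10; slot 10 is free → place at 10.
256 hashes to 3, h2=7; 3,10 taken → place at 6.
60 hashes to 2; slot 2 is free → place at 2.
Table: [∅, ∅, 60, 641, 740, ∅, 256, ∅, 234, 134, 352]

740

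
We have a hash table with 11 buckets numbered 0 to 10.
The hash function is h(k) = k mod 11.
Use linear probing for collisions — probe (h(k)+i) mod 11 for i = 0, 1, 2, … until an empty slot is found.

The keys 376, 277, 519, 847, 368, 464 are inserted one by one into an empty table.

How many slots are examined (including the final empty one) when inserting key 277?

2

Insert 376: h=2, slot 2 empty → index 2.
Insert 277: h=2, slot 2 occupied → index 3.
Insert 519: h=2, slots 2,3 occupied → index 4.
Insert 847: h=0, slot 0 empty → index 0.
Insert 368: h=5, slot 5 empty → index 5.
Insert 464: h=2, slots 2,3,4,5 occupied → index 6.
Table: [847, _, 376, 277, 519, 368, 464, _, _, _, _]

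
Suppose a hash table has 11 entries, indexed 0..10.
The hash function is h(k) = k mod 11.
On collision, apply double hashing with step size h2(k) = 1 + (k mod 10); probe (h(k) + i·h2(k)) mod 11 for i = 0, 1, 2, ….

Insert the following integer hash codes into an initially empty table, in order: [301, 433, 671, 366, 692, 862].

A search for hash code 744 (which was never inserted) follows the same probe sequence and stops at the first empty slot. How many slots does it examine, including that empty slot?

2

Insert 301: h=4, slot 4 empty => index 4.
Insert 433: h=4, h2=4, slot 4 occupied => index 8.
Insert 671: h=0, slot 0 empty => index 0.
Insert 366: h=3, slot 3 empty => index 3.
Insert 692: h=10, slot 10 empty => index 10.
Insert 862: h=4, h2=3, slot 4 occupied => index 7.
Table: [671, —, —, 366, 301, —, —, 862, 433, —, 692]
Lookup 744: h=7, h2=5, probe 7,1 → slot 1 empty, not found.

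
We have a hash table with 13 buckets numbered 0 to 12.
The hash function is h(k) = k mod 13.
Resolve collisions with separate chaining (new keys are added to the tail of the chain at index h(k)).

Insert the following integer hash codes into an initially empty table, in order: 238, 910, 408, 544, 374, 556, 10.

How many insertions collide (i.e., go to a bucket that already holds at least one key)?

2

238 → bucket 4
910 → bucket 0
408 → bucket 5
544 → bucket 11
374 → bucket 10
556 → bucket 10 (collision)
10 → bucket 10 (collision)
Final buckets:
0: 910
1: —
2: —
3: —
4: 238
5: 408
6: —
7: —
8: —
9: —
10: 374 -> 556 -> 10
11: 544
12: —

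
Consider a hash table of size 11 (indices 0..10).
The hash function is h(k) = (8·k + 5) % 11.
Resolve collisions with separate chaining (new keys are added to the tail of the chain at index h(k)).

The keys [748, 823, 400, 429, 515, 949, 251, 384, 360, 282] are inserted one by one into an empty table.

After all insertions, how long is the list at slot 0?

3

748 -> bucket 5
823 -> bucket 0
400 -> bucket 4
429 -> bucket 5 (collision)
515 -> bucket 0 (collision)
949 -> bucket 7
251 -> bucket 0 (collision)
384 -> bucket 8
360 -> bucket 3
282 -> bucket 6
Final buckets:
0: 823 -> 515 -> 251
1: _
2: _
3: 360
4: 400
5: 748 -> 429
6: 282
7: 949
8: 384
9: _
10: _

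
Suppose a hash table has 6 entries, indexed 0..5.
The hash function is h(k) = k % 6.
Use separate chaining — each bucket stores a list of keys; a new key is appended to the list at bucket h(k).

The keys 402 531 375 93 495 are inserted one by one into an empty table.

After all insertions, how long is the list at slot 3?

4

Insert 402: h=0, bucket 0 empty → new chain.
Insert 531: h=3, bucket 3 empty → new chain.
Insert 375: h=3, bucket 3 nonempty → append to chain.
Insert 93: h=3, bucket 3 nonempty → append to chain.
Insert 495: h=3, bucket 3 nonempty → append to chain.
Final buckets:
0: 402
1: .
2: .
3: 531 -> 375 -> 93 -> 495
4: .
5: .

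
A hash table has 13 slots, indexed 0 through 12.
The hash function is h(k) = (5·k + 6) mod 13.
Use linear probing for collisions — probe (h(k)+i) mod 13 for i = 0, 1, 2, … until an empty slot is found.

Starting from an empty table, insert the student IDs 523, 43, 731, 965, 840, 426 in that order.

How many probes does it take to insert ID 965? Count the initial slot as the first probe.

3

523 hashes to 8; slot 8 is free => place at 8.
43 hashes to 0; slot 0 is free => place at 0.
731 hashes to 8; 8 taken => place at 9.
965 hashes to 8; 8,9 taken => place at 10.
840 hashes to 7; slot 7 is free => place at 7.
426 hashes to 4; slot 4 is free => place at 4.
Table: [43, -, -, -, 426, -, -, 840, 523, 731, 965, -, -]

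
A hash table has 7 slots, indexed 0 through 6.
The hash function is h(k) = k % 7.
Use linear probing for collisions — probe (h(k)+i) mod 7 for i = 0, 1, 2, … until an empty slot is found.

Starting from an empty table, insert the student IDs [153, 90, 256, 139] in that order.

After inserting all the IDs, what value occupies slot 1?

Insert 153: h=6, slot 6 empty -> index 6.
Insert 90: h=6, slot 6 occupied -> index 0.
Insert 256: h=4, slot 4 empty -> index 4.
Insert 139: h=6, slots 6,0 occupied -> index 1.
Table: [90, 139, _, _, 256, _, 153]

139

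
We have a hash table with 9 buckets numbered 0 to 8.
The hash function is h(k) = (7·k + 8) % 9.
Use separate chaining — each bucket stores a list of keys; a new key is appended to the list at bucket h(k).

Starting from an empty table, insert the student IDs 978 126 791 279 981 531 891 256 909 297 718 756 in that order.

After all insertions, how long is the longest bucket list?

978 -> bucket 5
126 -> bucket 8
791 -> bucket 1
279 -> bucket 8 (collision)
981 -> bucket 8 (collision)
531 -> bucket 8 (collision)
891 -> bucket 8 (collision)
256 -> bucket 0
909 -> bucket 8 (collision)
297 -> bucket 8 (collision)
718 -> bucket 3
756 -> bucket 8 (collision)
Final buckets:
0: 256
1: 791
2: .
3: 718
4: .
5: 978
6: .
7: .
8: 126 -> 279 -> 981 -> 531 -> 891 -> 909 -> 297 -> 756

8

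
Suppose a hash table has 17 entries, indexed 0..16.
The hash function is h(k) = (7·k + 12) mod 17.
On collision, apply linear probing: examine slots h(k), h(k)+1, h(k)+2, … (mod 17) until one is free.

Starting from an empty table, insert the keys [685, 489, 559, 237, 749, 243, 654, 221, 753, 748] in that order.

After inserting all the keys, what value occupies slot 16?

753

685 hashes to 13; slot 13 is free → place at 13.
489 hashes to 1; slot 1 is free → place at 1.
559 hashes to 15; slot 15 is free → place at 15.
237 hashes to 5; slot 5 is free → place at 5.
749 hashes to 2; slot 2 is free → place at 2.
243 hashes to 13; 13 taken → place at 14.
654 hashes to 0; slot 0 is free → place at 0.
221 hashes to 12; slot 12 is free → place at 12.
753 hashes to 13; 13,14,15 taken → place at 16.
748 hashes to 12; 12,13,14,15,16,0,1,2 taken → place at 3.
Table: [654, 489, 749, 748, -, 237, -, -, -, -, -, -, 221, 685, 243, 559, 753]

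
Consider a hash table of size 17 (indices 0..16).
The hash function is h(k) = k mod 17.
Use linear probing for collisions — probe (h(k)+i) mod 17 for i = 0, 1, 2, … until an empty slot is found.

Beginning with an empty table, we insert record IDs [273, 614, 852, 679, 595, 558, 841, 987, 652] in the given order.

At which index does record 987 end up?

4

273: h=1 -> slot 1
614: h=2 -> slot 2
852: h=2, probe 2,3 -> slot 3
679: h=16 -> slot 16
595: h=0 -> slot 0
558: h=14 -> slot 14
841: h=8 -> slot 8
987: h=1, probe 1,2,3,4 -> slot 4
652: h=6 -> slot 6
Table: [595, 273, 614, 852, 987, _, 652, _, 841, _, _, _, _, _, 558, _, 679]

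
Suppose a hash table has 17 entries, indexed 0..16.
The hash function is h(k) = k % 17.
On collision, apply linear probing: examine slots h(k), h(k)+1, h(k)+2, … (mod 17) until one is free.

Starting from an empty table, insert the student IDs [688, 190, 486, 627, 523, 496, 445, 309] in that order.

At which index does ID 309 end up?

6

688 hashes to 8; slot 8 is free => place at 8.
190 hashes to 3; slot 3 is free => place at 3.
486 hashes to 10; slot 10 is free => place at 10.
627 hashes to 15; slot 15 is free => place at 15.
523 hashes to 13; slot 13 is free => place at 13.
496 hashes to 3; 3 taken => place at 4.
445 hashes to 3; 3,4 taken => place at 5.
309 hashes to 3; 3,4,5 taken => place at 6.
Table: [_, _, _, 190, 496, 445, 309, _, 688, _, 486, _, _, 523, _, 627, _]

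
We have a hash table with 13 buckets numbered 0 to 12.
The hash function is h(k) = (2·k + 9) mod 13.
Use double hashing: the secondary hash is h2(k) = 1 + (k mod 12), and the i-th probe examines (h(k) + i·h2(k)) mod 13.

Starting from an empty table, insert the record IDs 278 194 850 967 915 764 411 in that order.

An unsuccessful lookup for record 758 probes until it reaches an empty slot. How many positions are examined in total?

Insert 278: h=6, slot 6 empty => index 6.
Insert 194: h=7, slot 7 empty => index 7.
Insert 850: h=6, h2=11, slot 6 occupied => index 4.
Insert 967: h=6, h2=8, slot 6 occupied => index 1.
Insert 915: h=6, h2=4, slot 6 occupied => index 10.
Insert 764: h=3, slot 3 empty => index 3.
Insert 411: h=12, slot 12 empty => index 12.
Table: [—, 967, —, 764, 850, —, 278, 194, —, —, 915, —, 411]
Lookup 758: h=4, h2=3, probe 4,7,10,0 → slot 0 empty, not found.

4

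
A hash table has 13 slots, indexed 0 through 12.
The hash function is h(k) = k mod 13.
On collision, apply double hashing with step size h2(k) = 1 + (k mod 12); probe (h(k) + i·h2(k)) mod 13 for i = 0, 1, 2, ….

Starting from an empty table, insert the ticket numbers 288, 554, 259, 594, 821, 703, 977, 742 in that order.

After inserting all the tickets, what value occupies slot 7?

977

288: h=2 → slot 2
554: h=8 → slot 8
259: h=12 → slot 12
594: h=9 → slot 9
821: h=2, h2=6, probe 2,8,1 → slot 1
703: h=1, h2=8, probe 1,9,4 → slot 4
977: h=2, h2=6, probe 2,8,1,7 → slot 7
742: h=1, h2=11, probe 1,12,10 → slot 10
Table: [-, 821, 288, -, 703, -, -, 977, 554, 594, 742, -, 259]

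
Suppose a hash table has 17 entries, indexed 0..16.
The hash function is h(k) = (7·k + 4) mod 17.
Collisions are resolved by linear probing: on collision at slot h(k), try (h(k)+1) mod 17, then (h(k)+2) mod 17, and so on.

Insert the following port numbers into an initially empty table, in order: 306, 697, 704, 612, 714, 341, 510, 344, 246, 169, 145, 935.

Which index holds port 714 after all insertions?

7

Insert 306: h=4, slot 4 empty → index 4.
Insert 697: h=4, slot 4 occupied → index 5.
Insert 704: h=2, slot 2 empty → index 2.
Insert 612: h=4, slots 4,5 occupied → index 6.
Insert 714: h=4, slots 4,5,6 occupied → index 7.
Insert 341: h=11, slot 11 empty → index 11.
Insert 510: h=4, slots 4,5,6,7 occupied → index 8.
Insert 344: h=15, slot 15 empty → index 15.
Insert 246: h=9, slot 9 empty → index 9.
Insert 169: h=14, slot 14 empty → index 14.
Insert 145: h=16, slot 16 empty → index 16.
Insert 935: h=4, slots 4,5,6,7,8,9 occupied → index 10.
Table: [-, -, 704, -, 306, 697, 612, 714, 510, 246, 935, 341, -, -, 169, 344, 145]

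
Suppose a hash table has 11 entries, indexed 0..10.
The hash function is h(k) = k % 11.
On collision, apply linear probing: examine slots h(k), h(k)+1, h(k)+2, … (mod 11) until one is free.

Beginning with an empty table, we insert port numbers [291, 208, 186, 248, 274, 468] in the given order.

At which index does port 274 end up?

Insert 291: h=5, slot 5 empty -> index 5.
Insert 208: h=10, slot 10 empty -> index 10.
Insert 186: h=10, slot 10 occupied -> index 0.
Insert 248: h=6, slot 6 empty -> index 6.
Insert 274: h=10, slots 10,0 occupied -> index 1.
Insert 468: h=6, slot 6 occupied -> index 7.
Table: [186, 274, -, -, -, 291, 248, 468, -, -, 208]

1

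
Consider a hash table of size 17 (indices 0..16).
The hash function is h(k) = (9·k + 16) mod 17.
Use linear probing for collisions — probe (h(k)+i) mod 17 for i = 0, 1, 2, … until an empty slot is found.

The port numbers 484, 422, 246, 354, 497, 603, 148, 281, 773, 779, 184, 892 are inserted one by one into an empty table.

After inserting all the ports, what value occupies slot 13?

892

484: h=3 -> slot 3
422: h=6 -> slot 6
246: h=3, probe 3,4 -> slot 4
354: h=6, probe 6,7 -> slot 7
497: h=1 -> slot 1
603: h=3, probe 3,4,5 -> slot 5
148: h=5, probe 5,6,7,8 -> slot 8
281: h=12 -> slot 12
773: h=3, probe 3,4,5,6,7,8,9 -> slot 9
779: h=6, probe 6,7,8,9,10 -> slot 10
184: h=6, probe 6,7,8,9,10,11 -> slot 11
892: h=3, probe 3,4,5,6,7,8,9,10,11,12,13 -> slot 13
Table: [., 497, ., 484, 246, 603, 422, 354, 148, 773, 779, 184, 281, 892, ., ., .]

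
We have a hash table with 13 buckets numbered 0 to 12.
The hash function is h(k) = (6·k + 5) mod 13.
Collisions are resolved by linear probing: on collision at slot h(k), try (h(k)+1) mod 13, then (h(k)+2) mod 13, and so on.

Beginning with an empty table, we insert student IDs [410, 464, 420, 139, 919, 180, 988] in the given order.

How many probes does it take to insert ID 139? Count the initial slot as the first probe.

3

410 hashes to 8; slot 8 is free → place at 8.
464 hashes to 7; slot 7 is free → place at 7.
420 hashes to 3; slot 3 is free → place at 3.
139 hashes to 7; 7,8 taken → place at 9.
919 hashes to 7; 7,8,9 taken → place at 10.
180 hashes to 6; slot 6 is free → place at 6.
988 hashes to 5; slot 5 is free → place at 5.
Table: [., ., ., 420, ., 988, 180, 464, 410, 139, 919, ., .]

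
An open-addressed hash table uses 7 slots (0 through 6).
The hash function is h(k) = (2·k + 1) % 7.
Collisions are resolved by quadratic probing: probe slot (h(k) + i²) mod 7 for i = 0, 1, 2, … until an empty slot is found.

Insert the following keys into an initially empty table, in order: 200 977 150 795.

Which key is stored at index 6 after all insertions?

795

200: h=2 → slot 2
977: h=2, probe 2,3 → slot 3
150: h=0 → slot 0
795: h=2, probe 2,3,6 → slot 6
Table: [150, —, 200, 977, —, —, 795]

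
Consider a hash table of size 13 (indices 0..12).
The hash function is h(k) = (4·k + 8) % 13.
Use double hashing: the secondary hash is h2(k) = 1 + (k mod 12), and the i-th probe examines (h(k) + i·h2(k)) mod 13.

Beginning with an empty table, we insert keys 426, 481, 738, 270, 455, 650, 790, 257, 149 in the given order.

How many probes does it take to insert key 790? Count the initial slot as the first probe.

3

Insert 426: h=9, slot 9 empty => index 9.
Insert 481: h=8, slot 8 empty => index 8.
Insert 738: h=9, h2=7, slot 9 occupied => index 3.
Insert 270: h=9, h2=7, slots 9,3 occupied => index 10.
Insert 455: h=8, h2=12, slot 8 occupied => index 7.
Insert 650: h=8, h2=3, slot 8 occupied => index 11.
Insert 790: h=9, h2=11, slots 9,7 occupied => index 5.
Insert 257: h=9, h2=6, slot 9 occupied => index 2.
Insert 149: h=6, slot 6 empty => index 6.
Table: [-, -, 257, 738, -, 790, 149, 455, 481, 426, 270, 650, -]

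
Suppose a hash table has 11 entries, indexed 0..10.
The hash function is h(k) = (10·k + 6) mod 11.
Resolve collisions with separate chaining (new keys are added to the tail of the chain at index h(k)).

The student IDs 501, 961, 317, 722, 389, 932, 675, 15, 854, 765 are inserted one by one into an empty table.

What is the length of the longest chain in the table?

4

Insert 501: h=0, bucket 0 empty -> new chain.
Insert 961: h=2, bucket 2 empty -> new chain.
Insert 317: h=8, bucket 8 empty -> new chain.
Insert 722: h=10, bucket 10 empty -> new chain.
Insert 389: h=2, bucket 2 nonempty -> append to chain.
Insert 932: h=9, bucket 9 empty -> new chain.
Insert 675: h=2, bucket 2 nonempty -> append to chain.
Insert 15: h=2, bucket 2 nonempty -> append to chain.
Insert 854: h=10, bucket 10 nonempty -> append to chain.
Insert 765: h=0, bucket 0 nonempty -> append to chain.
Final buckets:
0: 501 -> 765
1: _
2: 961 -> 389 -> 675 -> 15
3: _
4: _
5: _
6: _
7: _
8: 317
9: 932
10: 722 -> 854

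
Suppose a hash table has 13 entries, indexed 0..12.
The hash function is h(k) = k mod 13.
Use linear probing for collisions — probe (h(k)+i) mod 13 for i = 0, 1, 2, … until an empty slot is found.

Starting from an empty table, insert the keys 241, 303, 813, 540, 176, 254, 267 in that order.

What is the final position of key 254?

241: h=7 -> slot 7
303: h=4 -> slot 4
813: h=7, probe 7,8 -> slot 8
540: h=7, probe 7,8,9 -> slot 9
176: h=7, probe 7,8,9,10 -> slot 10
254: h=7, probe 7,8,9,10,11 -> slot 11
267: h=7, probe 7,8,9,10,11,12 -> slot 12
Table: [_, _, _, _, 303, _, _, 241, 813, 540, 176, 254, 267]

11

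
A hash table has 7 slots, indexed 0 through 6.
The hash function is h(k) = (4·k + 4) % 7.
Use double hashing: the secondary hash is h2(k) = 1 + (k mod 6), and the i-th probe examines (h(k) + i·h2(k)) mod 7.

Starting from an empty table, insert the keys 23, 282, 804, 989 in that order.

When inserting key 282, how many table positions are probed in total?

23: h=5 => slot 5
282: h=5, h2=1, probe 5,6 => slot 6
804: h=0 => slot 0
989: h=5, h2=6, probe 5,4 => slot 4
Table: [804, ∅, ∅, ∅, 989, 23, 282]

2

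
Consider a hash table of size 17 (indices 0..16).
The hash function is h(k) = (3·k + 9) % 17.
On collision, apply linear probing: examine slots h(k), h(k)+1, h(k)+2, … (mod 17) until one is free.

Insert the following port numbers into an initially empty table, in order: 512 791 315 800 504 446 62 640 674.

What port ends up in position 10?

640

512: h=15 → slot 15
791: h=2 → slot 2
315: h=2, probe 2,3 → slot 3
800: h=12 → slot 12
504: h=8 → slot 8
446: h=4 → slot 4
62: h=8, probe 8,9 → slot 9
640: h=8, probe 8,9,10 → slot 10
674: h=8, probe 8,9,10,11 → slot 11
Table: [_, _, 791, 315, 446, _, _, _, 504, 62, 640, 674, 800, _, _, 512, _]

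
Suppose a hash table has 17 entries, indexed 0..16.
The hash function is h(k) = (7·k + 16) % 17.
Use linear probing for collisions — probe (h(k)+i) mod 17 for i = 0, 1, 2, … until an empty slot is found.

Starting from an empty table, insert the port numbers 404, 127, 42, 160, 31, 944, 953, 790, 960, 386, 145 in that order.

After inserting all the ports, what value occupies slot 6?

42

404: h=5 → slot 5
127: h=4 → slot 4
42: h=4, probe 4,5,6 → slot 6
160: h=14 → slot 14
31: h=12 → slot 12
944: h=11 → slot 11
953: h=6, probe 6,7 → slot 7
790: h=4, probe 4,5,6,7,8 → slot 8
960: h=4, probe 4,5,6,7,8,9 → slot 9
386: h=15 → slot 15
145: h=11, probe 11,12,13 → slot 13
Table: [—, —, —, —, 127, 404, 42, 953, 790, 960, —, 944, 31, 145, 160, 386, —]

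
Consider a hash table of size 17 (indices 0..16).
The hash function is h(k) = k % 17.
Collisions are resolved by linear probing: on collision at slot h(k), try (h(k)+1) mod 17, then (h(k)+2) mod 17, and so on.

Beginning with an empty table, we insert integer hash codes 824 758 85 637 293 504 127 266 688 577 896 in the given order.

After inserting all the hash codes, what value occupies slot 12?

824 hashes to 8; slot 8 is free → place at 8.
758 hashes to 10; slot 10 is free → place at 10.
85 hashes to 0; slot 0 is free → place at 0.
637 hashes to 8; 8 taken → place at 9.
293 hashes to 4; slot 4 is free → place at 4.
504 hashes to 11; slot 11 is free → place at 11.
127 hashes to 8; 8,9,10,11 taken → place at 12.
266 hashes to 11; 11,12 taken → place at 13.
688 hashes to 8; 8,9,10,11,12,13 taken → place at 14.
577 hashes to 16; slot 16 is free → place at 16.
896 hashes to 12; 12,13,14 taken → place at 15.
Table: [85, ., ., ., 293, ., ., ., 824, 637, 758, 504, 127, 266, 688, 896, 577]

127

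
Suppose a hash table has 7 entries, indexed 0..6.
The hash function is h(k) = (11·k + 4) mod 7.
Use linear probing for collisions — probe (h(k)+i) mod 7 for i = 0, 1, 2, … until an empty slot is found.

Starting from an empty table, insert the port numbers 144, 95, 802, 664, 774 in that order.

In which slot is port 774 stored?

3

144 hashes to 6; slot 6 is free -> place at 6.
95 hashes to 6; 6 taken -> place at 0.
802 hashes to 6; 6,0 taken -> place at 1.
664 hashes to 0; 0,1 taken -> place at 2.
774 hashes to 6; 6,0,1,2 taken -> place at 3.
Table: [95, 802, 664, 774, -, -, 144]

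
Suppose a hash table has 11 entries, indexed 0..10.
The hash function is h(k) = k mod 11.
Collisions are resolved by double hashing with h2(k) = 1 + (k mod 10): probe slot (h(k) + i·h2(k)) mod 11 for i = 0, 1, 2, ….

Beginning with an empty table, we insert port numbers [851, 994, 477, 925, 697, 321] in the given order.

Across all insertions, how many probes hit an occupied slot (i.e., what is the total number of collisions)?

6

851: h=4 → slot 4
994: h=4, h2=5, probe 4,9 → slot 9
477: h=4, h2=8, probe 4,1 → slot 1
925: h=1, h2=6, probe 1,7 → slot 7
697: h=4, h2=8, probe 4,1,9,6 → slot 6
321: h=2 → slot 2
Table: [∅, 477, 321, ∅, 851, ∅, 697, 925, ∅, 994, ∅]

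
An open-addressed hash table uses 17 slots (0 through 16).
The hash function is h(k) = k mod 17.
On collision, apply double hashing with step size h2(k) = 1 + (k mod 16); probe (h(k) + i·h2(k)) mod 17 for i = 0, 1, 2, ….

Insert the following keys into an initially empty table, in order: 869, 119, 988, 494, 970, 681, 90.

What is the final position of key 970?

12

869 hashes to 2; slot 2 is free => place at 2.
119 hashes to 0; slot 0 is free => place at 0.
988 hashes to 2, h2=13; 2 taken => place at 15.
494 hashes to 1; slot 1 is free => place at 1.
970 hashes to 1, h2=11; 1 taken => place at 12.
681 hashes to 1, h2=10; 1 taken => place at 11.
90 hashes to 5; slot 5 is free => place at 5.
Table: [119, 494, 869, ∅, ∅, 90, ∅, ∅, ∅, ∅, ∅, 681, 970, ∅, ∅, 988, ∅]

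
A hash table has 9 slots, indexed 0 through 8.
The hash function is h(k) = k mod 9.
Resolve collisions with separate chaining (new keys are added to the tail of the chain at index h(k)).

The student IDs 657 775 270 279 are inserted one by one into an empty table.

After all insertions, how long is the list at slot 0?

657 -> bucket 0
775 -> bucket 1
270 -> bucket 0 (collision)
279 -> bucket 0 (collision)
Final buckets:
0: 657 -> 270 -> 279
1: 775
2: _
3: _
4: _
5: _
6: _
7: _
8: _

3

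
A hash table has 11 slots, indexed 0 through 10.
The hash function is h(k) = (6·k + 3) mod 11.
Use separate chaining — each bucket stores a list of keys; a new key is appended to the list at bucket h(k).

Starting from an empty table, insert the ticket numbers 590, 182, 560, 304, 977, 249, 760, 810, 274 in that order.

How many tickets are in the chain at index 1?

Insert 590: h=1, bucket 1 empty -> new chain.
Insert 182: h=6, bucket 6 empty -> new chain.
Insert 560: h=8, bucket 8 empty -> new chain.
Insert 304: h=1, bucket 1 nonempty -> append to chain.
Insert 977: h=2, bucket 2 empty -> new chain.
Insert 249: h=1, bucket 1 nonempty -> append to chain.
Insert 760: h=9, bucket 9 empty -> new chain.
Insert 810: h=1, bucket 1 nonempty -> append to chain.
Insert 274: h=8, bucket 8 nonempty -> append to chain.
Final buckets:
0: .
1: 590 -> 304 -> 249 -> 810
2: 977
3: .
4: .
5: .
6: 182
7: .
8: 560 -> 274
9: 760
10: .

4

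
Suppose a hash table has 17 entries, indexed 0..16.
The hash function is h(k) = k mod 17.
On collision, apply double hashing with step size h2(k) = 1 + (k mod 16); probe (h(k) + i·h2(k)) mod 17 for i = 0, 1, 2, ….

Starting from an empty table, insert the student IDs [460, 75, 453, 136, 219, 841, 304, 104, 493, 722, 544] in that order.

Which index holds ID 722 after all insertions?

3

460: h=1 => slot 1
75: h=7 => slot 7
453: h=11 => slot 11
136: h=0 => slot 0
219: h=15 => slot 15
841: h=8 => slot 8
304: h=15, h2=1, probe 15,16 => slot 16
104: h=2 => slot 2
493: h=0, h2=14, probe 0,14 => slot 14
722: h=8, h2=3, probe 8,11,14,0,3 => slot 3
544: h=0, h2=1, probe 0,1,2,3,4 => slot 4
Table: [136, 460, 104, 722, 544, —, —, 75, 841, —, —, 453, —, —, 493, 219, 304]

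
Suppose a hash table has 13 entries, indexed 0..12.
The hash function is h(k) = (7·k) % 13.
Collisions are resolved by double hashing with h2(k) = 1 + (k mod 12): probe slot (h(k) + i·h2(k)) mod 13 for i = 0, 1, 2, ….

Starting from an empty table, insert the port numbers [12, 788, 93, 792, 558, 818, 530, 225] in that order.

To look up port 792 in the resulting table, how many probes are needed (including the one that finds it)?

12: h=6 => slot 6
788: h=4 => slot 4
93: h=1 => slot 1
792: h=6, h2=1, probe 6,7 => slot 7
558: h=6, h2=7, probe 6,0 => slot 0
818: h=6, h2=3, probe 6,9 => slot 9
530: h=5 => slot 5
225: h=2 => slot 2
Table: [558, 93, 225, -, 788, 530, 12, 792, -, 818, -, -, -]
Lookup 792: h=6, h2=1, probe 6,7 → found at 7.

2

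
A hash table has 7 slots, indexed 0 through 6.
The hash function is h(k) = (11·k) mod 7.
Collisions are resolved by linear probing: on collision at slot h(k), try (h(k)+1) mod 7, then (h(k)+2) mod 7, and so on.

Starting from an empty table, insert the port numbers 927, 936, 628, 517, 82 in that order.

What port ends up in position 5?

927

927: h=5 -> slot 5
936: h=6 -> slot 6
628: h=6, probe 6,0 -> slot 0
517: h=3 -> slot 3
82: h=6, probe 6,0,1 -> slot 1
Table: [628, 82, _, 517, _, 927, 936]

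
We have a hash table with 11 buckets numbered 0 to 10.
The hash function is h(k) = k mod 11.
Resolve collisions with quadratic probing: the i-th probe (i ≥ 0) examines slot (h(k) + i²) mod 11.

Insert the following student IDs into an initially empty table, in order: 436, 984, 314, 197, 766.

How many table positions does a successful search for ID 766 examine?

Insert 436: h=7, slot 7 empty → index 7.
Insert 984: h=5, slot 5 empty → index 5.
Insert 314: h=6, slot 6 empty → index 6.
Insert 197: h=10, slot 10 empty → index 10.
Insert 766: h=7, slot 7 occupied → index 8.
Table: [_, _, _, _, _, 984, 314, 436, 766, _, 197]
Lookup 766: h=7, probe 7,8 → found at 8.

2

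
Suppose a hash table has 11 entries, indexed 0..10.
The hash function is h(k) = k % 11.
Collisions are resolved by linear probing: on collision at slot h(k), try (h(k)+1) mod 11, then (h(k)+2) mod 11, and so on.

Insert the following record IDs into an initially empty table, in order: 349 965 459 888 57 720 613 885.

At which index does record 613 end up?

1

349 hashes to 8; slot 8 is free => place at 8.
965 hashes to 8; 8 taken => place at 9.
459 hashes to 8; 8,9 taken => place at 10.
888 hashes to 8; 8,9,10 taken => place at 0.
57 hashes to 2; slot 2 is free => place at 2.
720 hashes to 5; slot 5 is free => place at 5.
613 hashes to 8; 8,9,10,0 taken => place at 1.
885 hashes to 5; 5 taken => place at 6.
Table: [888, 613, 57, -, -, 720, 885, -, 349, 965, 459]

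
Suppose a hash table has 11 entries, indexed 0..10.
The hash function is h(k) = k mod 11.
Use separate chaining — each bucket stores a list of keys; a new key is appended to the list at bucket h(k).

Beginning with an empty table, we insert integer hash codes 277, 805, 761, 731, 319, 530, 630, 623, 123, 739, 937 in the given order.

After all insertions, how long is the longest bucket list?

Insert 277: h=2, bucket 2 empty → new chain.
Insert 805: h=2, bucket 2 nonempty → append to chain.
Insert 761: h=2, bucket 2 nonempty → append to chain.
Insert 731: h=5, bucket 5 empty → new chain.
Insert 319: h=0, bucket 0 empty → new chain.
Insert 530: h=2, bucket 2 nonempty → append to chain.
Insert 630: h=3, bucket 3 empty → new chain.
Insert 623: h=7, bucket 7 empty → new chain.
Insert 123: h=2, bucket 2 nonempty → append to chain.
Insert 739: h=2, bucket 2 nonempty → append to chain.
Insert 937: h=2, bucket 2 nonempty → append to chain.
Final buckets:
0: 319
1: -
2: 277 -> 805 -> 761 -> 530 -> 123 -> 739 -> 937
3: 630
4: -
5: 731
6: -
7: 623
8: -
9: -
10: -

7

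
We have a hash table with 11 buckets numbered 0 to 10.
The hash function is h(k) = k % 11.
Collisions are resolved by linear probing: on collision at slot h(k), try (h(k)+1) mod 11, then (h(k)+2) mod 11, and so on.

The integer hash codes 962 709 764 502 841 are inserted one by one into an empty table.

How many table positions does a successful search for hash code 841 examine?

5

962 hashes to 5; slot 5 is free => place at 5.
709 hashes to 5; 5 taken => place at 6.
764 hashes to 5; 5,6 taken => place at 7.
502 hashes to 7; 7 taken => place at 8.
841 hashes to 5; 5,6,7,8 taken => place at 9.
Table: [-, -, -, -, -, 962, 709, 764, 502, 841, -]
Lookup 841: h=5, probe 5,6,7,8,9 → found at 9.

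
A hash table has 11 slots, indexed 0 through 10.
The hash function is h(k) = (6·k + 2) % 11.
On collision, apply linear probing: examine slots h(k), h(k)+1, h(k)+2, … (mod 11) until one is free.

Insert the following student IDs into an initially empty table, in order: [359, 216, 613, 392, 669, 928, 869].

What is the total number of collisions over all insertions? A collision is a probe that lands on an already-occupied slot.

Insert 359: h=0, slot 0 empty => index 0.
Insert 216: h=0, slot 0 occupied => index 1.
Insert 613: h=6, slot 6 empty => index 6.
Insert 392: h=0, slots 0,1 occupied => index 2.
Insert 669: h=1, slots 1,2 occupied => index 3.
Insert 928: h=4, slot 4 empty => index 4.
Insert 869: h=2, slots 2,3,4 occupied => index 5.
Table: [359, 216, 392, 669, 928, 869, 613, -, -, -, -]

8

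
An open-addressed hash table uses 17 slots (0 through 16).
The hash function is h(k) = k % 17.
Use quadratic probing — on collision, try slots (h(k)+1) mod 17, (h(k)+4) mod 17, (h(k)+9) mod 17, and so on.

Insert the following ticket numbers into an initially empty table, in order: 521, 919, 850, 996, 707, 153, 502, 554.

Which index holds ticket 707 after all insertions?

14

Insert 521: h=11, slot 11 empty -> index 11.
Insert 919: h=1, slot 1 empty -> index 1.
Insert 850: h=0, slot 0 empty -> index 0.
Insert 996: h=10, slot 10 empty -> index 10.
Insert 707: h=10, slots 10,11 occupied -> index 14.
Insert 153: h=0, slots 0,1 occupied -> index 4.
Insert 502: h=9, slot 9 empty -> index 9.
Insert 554: h=10, slots 10,11,14 occupied -> index 2.
Table: [850, 919, 554, ., 153, ., ., ., ., 502, 996, 521, ., ., 707, ., .]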